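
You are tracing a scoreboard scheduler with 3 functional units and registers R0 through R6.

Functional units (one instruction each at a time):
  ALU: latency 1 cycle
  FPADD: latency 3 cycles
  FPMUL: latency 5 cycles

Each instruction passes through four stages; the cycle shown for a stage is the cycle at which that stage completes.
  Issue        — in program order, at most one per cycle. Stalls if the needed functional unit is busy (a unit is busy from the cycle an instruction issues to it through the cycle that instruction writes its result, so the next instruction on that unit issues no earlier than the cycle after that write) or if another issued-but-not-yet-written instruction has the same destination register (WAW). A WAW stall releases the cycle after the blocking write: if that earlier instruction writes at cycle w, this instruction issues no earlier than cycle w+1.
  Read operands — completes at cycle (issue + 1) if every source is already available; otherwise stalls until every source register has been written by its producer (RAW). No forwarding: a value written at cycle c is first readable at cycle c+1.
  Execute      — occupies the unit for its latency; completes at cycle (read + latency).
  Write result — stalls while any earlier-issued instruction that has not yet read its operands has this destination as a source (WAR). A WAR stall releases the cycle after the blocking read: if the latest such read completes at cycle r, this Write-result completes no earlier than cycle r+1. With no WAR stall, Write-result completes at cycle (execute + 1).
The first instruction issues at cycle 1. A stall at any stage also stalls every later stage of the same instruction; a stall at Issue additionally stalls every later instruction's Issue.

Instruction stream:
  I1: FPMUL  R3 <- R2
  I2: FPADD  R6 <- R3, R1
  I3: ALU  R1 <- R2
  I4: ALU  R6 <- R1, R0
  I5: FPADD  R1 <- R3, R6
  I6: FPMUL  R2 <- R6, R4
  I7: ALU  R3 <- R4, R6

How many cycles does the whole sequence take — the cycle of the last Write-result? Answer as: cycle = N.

I1  is:1  ro:2  ex:7  wr:8
I2  is:2  ro:9  ex:12  wr:13  — RAW R3: wait I1 write@8
I3  is:3  ro:4  ex:5  wr:10  — WAR R1: wait I2 read@9
I4  is:14  ro:15  ex:16  wr:17  — WAW R6: wait I2 write@13
I5  is:15  ro:18  ex:21  wr:22  — RAW R6: wait I4 write@17
I6  is:16  ro:18  ex:23  wr:24  — RAW R6: wait I4 write@17
I7  is:18  ro:19  ex:20  wr:21  — struct: ALU busy until I4 writes@17

cycle = 24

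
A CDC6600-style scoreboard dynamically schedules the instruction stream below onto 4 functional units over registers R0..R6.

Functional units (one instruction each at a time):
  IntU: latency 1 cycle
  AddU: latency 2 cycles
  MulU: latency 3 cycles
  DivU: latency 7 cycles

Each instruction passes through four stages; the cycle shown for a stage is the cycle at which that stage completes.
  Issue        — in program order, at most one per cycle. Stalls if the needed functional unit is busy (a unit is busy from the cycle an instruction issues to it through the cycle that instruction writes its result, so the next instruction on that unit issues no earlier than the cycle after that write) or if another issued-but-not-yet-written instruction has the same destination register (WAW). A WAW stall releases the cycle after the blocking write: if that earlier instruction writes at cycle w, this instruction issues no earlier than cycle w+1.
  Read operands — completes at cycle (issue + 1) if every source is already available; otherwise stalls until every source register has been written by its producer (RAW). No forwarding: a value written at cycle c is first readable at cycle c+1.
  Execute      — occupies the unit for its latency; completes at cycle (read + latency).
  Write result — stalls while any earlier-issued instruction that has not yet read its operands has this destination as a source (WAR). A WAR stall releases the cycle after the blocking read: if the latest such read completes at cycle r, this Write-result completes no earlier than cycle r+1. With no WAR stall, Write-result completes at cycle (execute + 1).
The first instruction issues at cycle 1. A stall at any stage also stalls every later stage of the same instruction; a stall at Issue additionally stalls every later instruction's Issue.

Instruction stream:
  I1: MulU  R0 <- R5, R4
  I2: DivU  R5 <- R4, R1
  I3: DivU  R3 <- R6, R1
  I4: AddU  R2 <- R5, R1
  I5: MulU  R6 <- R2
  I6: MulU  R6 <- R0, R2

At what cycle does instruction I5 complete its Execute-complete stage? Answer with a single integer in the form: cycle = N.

[1] I1 dispatched to MulU
[2] I1 operands ready, I2 dispatched to DivU
[3] I2 operands ready
[5] I1 complete
[6] R0←I1
[10] I2 complete
[11] R5←I2
[12] I3 dispatched to DivU
[13] I3 operands ready, I4 dispatched to AddU
[14] I4 operands ready, I5 dispatched to MulU
[16] I4 complete
[17] R2←I4
[18] I5 operands ready
[20] I3 complete
[21] R3←I3, I5 complete
[22] R6←I5
[23] I6 dispatched to MulU
[24] I6 operands ready
[27] I6 complete
[28] R6←I6

cycle = 21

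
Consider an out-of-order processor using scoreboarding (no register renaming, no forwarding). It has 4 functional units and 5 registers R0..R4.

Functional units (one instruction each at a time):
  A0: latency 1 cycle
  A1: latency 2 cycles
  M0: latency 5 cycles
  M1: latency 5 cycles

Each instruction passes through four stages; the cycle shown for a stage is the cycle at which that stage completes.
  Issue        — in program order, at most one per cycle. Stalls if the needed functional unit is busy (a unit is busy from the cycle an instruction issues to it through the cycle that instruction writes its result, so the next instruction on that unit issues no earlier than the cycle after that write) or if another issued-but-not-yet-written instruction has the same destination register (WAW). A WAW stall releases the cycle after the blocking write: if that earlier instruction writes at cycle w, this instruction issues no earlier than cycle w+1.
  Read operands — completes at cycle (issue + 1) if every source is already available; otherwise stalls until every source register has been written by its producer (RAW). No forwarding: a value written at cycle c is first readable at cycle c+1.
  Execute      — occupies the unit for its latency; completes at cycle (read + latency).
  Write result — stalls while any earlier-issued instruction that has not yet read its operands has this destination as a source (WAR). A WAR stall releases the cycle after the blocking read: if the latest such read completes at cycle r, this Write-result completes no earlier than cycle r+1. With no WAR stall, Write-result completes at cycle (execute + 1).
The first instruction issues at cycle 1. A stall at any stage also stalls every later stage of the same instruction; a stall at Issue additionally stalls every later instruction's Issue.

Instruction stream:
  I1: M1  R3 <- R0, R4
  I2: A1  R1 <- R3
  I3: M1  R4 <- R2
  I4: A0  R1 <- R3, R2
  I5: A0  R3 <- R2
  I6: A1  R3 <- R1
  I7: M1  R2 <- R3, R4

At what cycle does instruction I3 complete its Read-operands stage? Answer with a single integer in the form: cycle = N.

cycle = 10

[I1] 1/2/7/8
[I2] 2/9/11/12  (RAW R3: wait I1 write@8)
[I3] 9/10/15/16  (struct: M1 busy until I1 writes@8)
[I4] 13/14/15/16  (WAW R1: wait I2 write@12)
[I5] 17/18/19/20  (struct: A0 busy until I4 writes@16)
[I6] 21/22/24/25  (WAW R3: wait I5 write@20)
[I7] 22/26/31/32  (RAW R3: wait I6 write@25)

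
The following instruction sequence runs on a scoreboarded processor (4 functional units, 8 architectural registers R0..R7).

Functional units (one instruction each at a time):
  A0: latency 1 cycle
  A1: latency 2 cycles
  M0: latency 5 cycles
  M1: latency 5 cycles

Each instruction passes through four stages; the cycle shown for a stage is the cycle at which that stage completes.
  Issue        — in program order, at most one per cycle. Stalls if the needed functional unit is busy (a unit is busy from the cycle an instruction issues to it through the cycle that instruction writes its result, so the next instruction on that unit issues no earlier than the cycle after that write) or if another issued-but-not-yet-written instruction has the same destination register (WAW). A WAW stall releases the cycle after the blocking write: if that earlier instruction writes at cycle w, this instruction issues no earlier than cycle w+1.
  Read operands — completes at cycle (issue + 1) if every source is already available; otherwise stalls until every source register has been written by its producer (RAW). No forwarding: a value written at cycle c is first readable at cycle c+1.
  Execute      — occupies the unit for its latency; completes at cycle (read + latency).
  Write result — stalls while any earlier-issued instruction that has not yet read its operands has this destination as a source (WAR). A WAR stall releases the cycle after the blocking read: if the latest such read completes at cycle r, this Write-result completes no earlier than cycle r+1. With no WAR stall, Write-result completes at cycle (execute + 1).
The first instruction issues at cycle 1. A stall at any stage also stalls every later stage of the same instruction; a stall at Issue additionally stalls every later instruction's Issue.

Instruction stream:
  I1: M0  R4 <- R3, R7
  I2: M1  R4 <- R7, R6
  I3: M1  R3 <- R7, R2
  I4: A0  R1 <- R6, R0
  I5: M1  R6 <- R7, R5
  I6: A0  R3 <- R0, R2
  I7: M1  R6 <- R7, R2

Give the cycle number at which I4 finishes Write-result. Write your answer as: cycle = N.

cycle = 21

t=1  I1 issues→M0
t=2  I1 reads
t=7  I1 exec-done
t=8  I1 writes R4
t=9  I2 issues→M1
t=10  I2 reads
t=15  I2 exec-done
t=16  I2 writes R4
t=17  I3 issues→M1
t=18  I3 reads | I4 issues→A0
t=19  I4 reads
t=20  I4 exec-done
t=21  I4 writes R1
t=23  I3 exec-done
t=24  I3 writes R3
t=25  I5 issues→M1
t=26  I5 reads | I6 issues→A0
t=27  I6 reads
t=28  I6 exec-done
t=29  I6 writes R3
t=31  I5 exec-done
t=32  I5 writes R6
t=33  I7 issues→M1
t=34  I7 reads
t=39  I7 exec-done
t=40  I7 writes R6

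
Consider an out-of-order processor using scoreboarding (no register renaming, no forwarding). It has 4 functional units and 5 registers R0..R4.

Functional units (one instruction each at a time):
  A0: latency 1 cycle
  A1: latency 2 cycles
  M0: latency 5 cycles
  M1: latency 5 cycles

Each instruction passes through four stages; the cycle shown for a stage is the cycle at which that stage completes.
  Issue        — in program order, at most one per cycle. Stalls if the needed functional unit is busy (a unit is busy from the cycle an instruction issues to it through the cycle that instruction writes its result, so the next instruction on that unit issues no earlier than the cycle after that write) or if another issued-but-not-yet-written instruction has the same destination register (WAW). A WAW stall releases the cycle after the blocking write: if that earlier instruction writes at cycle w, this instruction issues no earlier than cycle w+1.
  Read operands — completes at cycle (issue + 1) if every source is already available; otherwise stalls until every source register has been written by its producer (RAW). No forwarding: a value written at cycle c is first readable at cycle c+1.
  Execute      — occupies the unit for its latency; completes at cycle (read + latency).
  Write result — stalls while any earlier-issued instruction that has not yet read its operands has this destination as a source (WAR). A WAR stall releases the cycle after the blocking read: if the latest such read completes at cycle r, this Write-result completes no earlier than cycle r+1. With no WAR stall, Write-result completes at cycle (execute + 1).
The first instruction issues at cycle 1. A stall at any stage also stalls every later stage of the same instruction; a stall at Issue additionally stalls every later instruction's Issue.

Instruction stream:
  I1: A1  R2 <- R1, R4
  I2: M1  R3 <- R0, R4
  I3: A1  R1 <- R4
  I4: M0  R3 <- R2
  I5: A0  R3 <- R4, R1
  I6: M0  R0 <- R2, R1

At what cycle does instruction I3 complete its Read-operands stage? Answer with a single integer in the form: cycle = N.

I1 -> (1, 2, 4, 5)
I2 -> (2, 3, 8, 9)
I3 -> (6, 7, 9, 10)  // struct: A1 busy until I1 writes@5
I4 -> (10, 11, 16, 17)  // WAW R3: wait I2 write@9
I5 -> (18, 19, 20, 21)  // WAW R3: wait I4 write@17
I6 -> (19, 20, 25, 26)

cycle = 7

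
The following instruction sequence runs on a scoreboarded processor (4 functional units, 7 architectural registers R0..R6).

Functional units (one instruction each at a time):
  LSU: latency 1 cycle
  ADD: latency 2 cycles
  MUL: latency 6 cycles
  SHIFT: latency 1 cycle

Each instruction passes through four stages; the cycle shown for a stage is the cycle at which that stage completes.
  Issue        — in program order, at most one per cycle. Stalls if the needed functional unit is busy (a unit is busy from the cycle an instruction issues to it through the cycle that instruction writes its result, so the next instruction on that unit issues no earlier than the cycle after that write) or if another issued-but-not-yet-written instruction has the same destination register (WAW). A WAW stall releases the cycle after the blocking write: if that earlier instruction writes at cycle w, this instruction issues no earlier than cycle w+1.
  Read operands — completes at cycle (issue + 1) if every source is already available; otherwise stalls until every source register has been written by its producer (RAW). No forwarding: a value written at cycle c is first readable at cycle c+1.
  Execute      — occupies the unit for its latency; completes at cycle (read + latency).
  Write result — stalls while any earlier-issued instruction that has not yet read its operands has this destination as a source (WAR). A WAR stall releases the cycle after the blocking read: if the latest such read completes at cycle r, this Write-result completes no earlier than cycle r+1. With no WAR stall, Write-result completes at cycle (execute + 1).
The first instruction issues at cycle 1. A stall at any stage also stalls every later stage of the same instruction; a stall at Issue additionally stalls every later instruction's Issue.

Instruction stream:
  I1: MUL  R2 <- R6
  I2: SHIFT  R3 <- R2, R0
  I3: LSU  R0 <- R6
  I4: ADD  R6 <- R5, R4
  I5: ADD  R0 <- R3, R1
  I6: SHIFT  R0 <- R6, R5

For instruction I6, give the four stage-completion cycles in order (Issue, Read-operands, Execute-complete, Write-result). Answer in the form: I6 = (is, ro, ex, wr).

cycle 1: I1→MUL
cycle 2: I1 RO, I2→SHIFT
cycle 3: I3→LSU
cycle 4: I3 RO, I4→ADD
cycle 5: I3 EX, I4 RO
cycle 7: I4 EX
cycle 8: I1 EX, I4 WR R6
cycle 9: I1 WR R2
cycle 10: I2 RO
cycle 11: I2 EX, I3 WR R0
cycle 12: I2 WR R3, I5→ADD
cycle 13: I5 RO
cycle 15: I5 EX
cycle 16: I5 WR R0
cycle 17: I6→SHIFT
cycle 18: I6 RO
cycle 19: I6 EX
cycle 20: I6 WR R0

I6 = (17, 18, 19, 20)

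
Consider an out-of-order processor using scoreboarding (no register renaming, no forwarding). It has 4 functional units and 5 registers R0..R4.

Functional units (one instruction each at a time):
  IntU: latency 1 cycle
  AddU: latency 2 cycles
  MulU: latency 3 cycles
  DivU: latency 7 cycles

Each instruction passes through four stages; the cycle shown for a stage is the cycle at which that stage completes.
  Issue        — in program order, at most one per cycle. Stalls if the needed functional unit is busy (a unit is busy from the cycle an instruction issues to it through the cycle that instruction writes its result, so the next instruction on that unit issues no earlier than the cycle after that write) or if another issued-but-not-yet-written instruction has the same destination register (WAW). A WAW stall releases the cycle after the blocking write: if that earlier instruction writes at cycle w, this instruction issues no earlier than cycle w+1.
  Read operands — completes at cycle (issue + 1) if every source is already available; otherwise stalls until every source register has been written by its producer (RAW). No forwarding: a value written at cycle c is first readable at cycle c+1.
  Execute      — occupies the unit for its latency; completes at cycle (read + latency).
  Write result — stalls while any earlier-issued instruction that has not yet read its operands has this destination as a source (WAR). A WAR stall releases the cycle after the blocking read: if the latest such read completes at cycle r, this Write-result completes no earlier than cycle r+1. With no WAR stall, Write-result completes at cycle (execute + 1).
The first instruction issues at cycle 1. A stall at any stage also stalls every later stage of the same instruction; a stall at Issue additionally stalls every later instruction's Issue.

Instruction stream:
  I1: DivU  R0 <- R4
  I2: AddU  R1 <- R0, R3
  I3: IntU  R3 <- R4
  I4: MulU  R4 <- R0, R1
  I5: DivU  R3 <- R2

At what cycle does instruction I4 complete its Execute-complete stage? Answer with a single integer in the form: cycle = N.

[I1] 1/2/9/10
[I2] 2/11/13/14  (RAW R0: wait I1 write@10)
[I3] 3/4/5/12  (WAR R3: wait I2 read@11)
[I4] 4/15/18/19  (RAW R1: wait I2 write@14)
[I5] 13/14/21/22  (WAW R3: wait I3 write@12)

cycle = 18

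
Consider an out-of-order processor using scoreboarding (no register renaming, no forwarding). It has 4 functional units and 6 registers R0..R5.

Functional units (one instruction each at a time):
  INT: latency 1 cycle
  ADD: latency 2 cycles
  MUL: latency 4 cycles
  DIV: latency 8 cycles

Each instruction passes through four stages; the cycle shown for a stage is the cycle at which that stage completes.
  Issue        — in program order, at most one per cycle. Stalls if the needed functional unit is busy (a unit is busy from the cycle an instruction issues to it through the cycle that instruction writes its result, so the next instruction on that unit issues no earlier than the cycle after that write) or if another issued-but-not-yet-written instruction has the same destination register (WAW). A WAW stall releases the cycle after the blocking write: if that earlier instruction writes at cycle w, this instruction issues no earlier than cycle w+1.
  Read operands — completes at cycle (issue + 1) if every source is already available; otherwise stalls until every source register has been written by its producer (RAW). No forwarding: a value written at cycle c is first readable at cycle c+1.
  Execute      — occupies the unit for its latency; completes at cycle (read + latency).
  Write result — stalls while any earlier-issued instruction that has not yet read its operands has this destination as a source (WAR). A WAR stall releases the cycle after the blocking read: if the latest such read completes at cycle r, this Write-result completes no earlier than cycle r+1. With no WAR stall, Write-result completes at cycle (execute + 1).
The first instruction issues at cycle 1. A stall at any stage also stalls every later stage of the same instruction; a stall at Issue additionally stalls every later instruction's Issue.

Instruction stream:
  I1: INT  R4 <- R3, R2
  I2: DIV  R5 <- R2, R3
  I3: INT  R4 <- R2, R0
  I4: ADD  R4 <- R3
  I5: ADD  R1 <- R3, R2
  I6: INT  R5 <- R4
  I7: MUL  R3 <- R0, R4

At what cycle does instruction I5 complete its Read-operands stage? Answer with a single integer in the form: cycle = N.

cycle = 15

I1 -> (1, 2, 3, 4)
I2 -> (2, 3, 11, 12)
I3 -> (5, 6, 7, 8)  // struct: INT busy until I1 writes@4
I4 -> (9, 10, 12, 13)  // WAW R4: wait I3 write@8
I5 -> (14, 15, 17, 18)  // struct: ADD busy until I4 writes@13
I6 -> (15, 16, 17, 18)
I7 -> (16, 17, 21, 22)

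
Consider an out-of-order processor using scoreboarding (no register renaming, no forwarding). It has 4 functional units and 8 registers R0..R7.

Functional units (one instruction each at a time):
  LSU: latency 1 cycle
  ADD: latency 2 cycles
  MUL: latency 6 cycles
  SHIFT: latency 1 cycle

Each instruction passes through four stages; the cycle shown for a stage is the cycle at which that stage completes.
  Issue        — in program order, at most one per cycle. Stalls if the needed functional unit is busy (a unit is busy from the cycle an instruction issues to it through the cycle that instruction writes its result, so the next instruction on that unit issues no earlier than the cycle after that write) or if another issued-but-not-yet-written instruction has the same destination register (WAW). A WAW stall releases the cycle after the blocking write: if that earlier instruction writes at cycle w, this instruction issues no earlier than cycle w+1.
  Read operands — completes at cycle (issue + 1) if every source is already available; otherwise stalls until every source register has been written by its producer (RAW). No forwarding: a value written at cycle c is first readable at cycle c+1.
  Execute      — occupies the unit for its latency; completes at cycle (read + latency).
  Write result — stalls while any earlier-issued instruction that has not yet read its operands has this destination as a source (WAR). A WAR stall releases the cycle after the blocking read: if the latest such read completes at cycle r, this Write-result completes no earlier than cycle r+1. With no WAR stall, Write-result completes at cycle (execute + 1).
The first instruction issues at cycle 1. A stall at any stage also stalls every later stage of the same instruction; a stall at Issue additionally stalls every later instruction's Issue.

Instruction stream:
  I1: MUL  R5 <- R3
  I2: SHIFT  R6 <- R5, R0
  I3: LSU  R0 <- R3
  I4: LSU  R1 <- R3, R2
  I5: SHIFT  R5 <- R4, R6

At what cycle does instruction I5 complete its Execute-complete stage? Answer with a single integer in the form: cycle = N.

cycle 1: I1→MUL
cycle 2: I1 RO; I2→SHIFT
cycle 3: I3→LSU
cycle 4: I3 RO
cycle 5: I3 EX
cycle 8: I1 EX
cycle 9: I1 WR R5
cycle 10: I2 RO
cycle 11: I2 EX; I3 WR R0
cycle 12: I2 WR R6; I4→LSU
cycle 13: I4 RO; I5→SHIFT
cycle 14: I4 EX; I5 RO
cycle 15: I4 WR R1; I5 EX
cycle 16: I5 WR R5

cycle = 15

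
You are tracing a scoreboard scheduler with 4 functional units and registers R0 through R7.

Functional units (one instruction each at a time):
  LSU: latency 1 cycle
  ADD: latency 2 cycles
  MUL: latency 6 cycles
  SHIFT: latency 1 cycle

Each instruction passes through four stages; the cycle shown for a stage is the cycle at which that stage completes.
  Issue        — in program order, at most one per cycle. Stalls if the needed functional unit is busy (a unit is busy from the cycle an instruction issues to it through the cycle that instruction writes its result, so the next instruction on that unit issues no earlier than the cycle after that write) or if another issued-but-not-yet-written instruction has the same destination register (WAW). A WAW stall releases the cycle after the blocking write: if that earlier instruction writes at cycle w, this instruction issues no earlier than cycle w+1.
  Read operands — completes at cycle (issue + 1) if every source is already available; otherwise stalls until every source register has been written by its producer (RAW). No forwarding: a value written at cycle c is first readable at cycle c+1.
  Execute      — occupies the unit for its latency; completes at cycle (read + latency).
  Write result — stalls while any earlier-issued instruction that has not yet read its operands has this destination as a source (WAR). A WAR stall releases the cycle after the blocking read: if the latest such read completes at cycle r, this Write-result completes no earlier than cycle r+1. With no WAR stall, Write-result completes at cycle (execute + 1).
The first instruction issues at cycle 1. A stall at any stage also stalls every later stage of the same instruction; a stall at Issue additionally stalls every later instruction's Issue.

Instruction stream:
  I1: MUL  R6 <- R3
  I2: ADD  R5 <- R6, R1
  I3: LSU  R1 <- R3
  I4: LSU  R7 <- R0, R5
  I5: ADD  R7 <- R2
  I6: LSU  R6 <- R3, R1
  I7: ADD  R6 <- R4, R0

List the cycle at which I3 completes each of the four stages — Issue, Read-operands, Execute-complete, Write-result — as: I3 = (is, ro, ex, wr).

I3 = (3, 4, 5, 11)

t=1  I1 dispatched to MUL
t=2  I1 operands ready; I2 dispatched to ADD
t=3  I3 dispatched to LSU
t=4  I3 operands ready
t=5  I3 complete
t=8  I1 complete
t=9  R6←I1
t=10  I2 operands ready
t=11  R1←I3
t=12  I2 complete; I4 dispatched to LSU
t=13  R5←I2
t=14  I4 operands ready
t=15  I4 complete
t=16  R7←I4
t=17  I5 dispatched to ADD
t=18  I5 operands ready; I6 dispatched to LSU
t=19  I6 operands ready
t=20  I5 complete; I6 complete
t=21  R7←I5; R6←I6
t=22  I7 dispatched to ADD
t=23  I7 operands ready
t=25  I7 complete
t=26  R6←I7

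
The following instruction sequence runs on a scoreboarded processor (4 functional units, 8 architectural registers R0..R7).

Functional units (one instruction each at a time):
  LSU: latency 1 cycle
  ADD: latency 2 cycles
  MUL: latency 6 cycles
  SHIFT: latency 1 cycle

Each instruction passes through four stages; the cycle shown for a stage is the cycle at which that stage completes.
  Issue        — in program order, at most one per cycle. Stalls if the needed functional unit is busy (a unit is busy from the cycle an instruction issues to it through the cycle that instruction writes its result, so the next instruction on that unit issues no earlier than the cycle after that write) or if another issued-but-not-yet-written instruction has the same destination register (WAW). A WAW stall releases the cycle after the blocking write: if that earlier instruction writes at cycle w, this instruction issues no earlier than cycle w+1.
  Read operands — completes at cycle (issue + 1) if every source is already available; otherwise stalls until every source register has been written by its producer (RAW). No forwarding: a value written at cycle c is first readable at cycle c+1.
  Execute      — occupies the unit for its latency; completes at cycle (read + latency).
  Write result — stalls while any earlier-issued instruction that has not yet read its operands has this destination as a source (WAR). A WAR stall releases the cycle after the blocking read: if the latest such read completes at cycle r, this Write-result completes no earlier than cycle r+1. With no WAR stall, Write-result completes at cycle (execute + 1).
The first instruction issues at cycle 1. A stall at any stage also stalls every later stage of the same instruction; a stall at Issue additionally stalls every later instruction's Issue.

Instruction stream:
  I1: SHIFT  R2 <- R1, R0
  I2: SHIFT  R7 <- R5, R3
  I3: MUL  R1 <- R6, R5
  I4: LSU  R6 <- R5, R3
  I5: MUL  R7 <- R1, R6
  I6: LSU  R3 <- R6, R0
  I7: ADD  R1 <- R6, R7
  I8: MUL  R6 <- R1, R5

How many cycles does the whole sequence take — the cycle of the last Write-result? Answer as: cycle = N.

cycle = 35

I1: IS=1 RO=2 EX=3 WR=4
I2: IS=5 RO=6 EX=7 WR=8  [struct: SHIFT busy until I1 writes@4]
I3: IS=6 RO=7 EX=13 WR=14
I4: IS=7 RO=8 EX=9 WR=10
I5: IS=15 RO=16 EX=22 WR=23  [struct: MUL busy until I3 writes@14]
I6: IS=16 RO=17 EX=18 WR=19
I7: IS=17 RO=24 EX=26 WR=27  [RAW R7: wait I5 write@23]
I8: IS=24 RO=28 EX=34 WR=35  [struct: MUL busy until I5 writes@23; RAW R1: wait I7 write@27]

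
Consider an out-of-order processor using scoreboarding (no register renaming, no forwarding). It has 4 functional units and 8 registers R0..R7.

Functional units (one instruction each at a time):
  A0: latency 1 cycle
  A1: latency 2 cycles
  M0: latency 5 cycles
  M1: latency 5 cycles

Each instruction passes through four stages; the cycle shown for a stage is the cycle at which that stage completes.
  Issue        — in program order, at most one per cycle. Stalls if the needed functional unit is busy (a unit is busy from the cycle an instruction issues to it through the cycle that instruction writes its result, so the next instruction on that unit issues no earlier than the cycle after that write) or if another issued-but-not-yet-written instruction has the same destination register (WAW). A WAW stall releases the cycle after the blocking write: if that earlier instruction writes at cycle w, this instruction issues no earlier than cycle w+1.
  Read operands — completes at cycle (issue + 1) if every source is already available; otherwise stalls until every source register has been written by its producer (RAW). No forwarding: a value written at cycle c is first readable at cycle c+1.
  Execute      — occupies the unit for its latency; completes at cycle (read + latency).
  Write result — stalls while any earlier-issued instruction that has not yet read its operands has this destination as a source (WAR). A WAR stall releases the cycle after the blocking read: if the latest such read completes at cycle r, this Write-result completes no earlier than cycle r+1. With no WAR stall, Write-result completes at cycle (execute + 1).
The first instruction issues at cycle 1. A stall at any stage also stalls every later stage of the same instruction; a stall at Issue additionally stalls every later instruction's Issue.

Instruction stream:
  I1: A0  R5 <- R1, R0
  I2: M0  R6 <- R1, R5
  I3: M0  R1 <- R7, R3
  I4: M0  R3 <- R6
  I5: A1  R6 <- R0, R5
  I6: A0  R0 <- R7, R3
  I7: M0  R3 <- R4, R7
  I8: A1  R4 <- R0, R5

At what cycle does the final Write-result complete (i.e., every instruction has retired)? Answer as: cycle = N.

cycle = 35

I1 -> (1, 2, 3, 4)
I2 -> (2, 5, 10, 11)  // RAW R5: wait I1 write@4
I3 -> (12, 13, 18, 19)  // struct: M0 busy until I2 writes@11
I4 -> (20, 21, 26, 27)  // struct: M0 busy until I3 writes@19
I5 -> (21, 22, 24, 25)
I6 -> (22, 28, 29, 30)  // RAW R3: wait I4 write@27
I7 -> (28, 29, 34, 35)  // struct: M0 busy until I4 writes@27
I8 -> (29, 31, 33, 34)  // RAW R0: wait I6 write@30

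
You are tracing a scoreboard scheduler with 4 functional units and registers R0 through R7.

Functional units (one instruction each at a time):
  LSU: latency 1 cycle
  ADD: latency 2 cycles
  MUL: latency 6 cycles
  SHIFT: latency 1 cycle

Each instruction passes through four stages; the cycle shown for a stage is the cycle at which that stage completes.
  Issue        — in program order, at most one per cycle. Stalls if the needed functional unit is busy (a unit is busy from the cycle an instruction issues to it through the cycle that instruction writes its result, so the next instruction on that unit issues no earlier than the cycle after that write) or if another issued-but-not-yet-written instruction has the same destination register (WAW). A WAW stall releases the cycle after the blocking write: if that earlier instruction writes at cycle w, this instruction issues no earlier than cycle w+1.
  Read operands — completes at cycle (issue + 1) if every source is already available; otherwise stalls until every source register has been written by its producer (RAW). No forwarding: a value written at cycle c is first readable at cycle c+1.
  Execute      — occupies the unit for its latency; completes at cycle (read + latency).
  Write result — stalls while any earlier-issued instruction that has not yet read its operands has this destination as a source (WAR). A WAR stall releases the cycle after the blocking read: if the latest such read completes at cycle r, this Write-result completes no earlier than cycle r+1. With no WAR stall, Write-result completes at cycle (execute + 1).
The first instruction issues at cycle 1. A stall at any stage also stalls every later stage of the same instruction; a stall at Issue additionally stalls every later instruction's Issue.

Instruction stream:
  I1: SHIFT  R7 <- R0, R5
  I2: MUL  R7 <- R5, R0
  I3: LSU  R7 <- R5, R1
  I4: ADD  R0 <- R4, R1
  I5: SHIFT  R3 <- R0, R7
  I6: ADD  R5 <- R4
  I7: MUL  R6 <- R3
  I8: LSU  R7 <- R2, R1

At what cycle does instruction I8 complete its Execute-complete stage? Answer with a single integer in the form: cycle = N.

cycle = 24

cycle 1: I1→SHIFT
cycle 2: I1 RO
cycle 3: I1 EX
cycle 4: I1 WR R7
cycle 5: I2→MUL
cycle 6: I2 RO
cycle 12: I2 EX
cycle 13: I2 WR R7
cycle 14: I3→LSU
cycle 15: I3 RO; I4→ADD
cycle 16: I3 EX; I4 RO; I5→SHIFT
cycle 17: I3 WR R7
cycle 18: I4 EX
cycle 19: I4 WR R0
cycle 20: I5 RO; I6→ADD
cycle 21: I5 EX; I6 RO; I7→MUL
cycle 22: I5 WR R3; I8→LSU
cycle 23: I6 EX; I7 RO; I8 RO
cycle 24: I6 WR R5; I8 EX
cycle 25: I8 WR R7
cycle 29: I7 EX
cycle 30: I7 WR R6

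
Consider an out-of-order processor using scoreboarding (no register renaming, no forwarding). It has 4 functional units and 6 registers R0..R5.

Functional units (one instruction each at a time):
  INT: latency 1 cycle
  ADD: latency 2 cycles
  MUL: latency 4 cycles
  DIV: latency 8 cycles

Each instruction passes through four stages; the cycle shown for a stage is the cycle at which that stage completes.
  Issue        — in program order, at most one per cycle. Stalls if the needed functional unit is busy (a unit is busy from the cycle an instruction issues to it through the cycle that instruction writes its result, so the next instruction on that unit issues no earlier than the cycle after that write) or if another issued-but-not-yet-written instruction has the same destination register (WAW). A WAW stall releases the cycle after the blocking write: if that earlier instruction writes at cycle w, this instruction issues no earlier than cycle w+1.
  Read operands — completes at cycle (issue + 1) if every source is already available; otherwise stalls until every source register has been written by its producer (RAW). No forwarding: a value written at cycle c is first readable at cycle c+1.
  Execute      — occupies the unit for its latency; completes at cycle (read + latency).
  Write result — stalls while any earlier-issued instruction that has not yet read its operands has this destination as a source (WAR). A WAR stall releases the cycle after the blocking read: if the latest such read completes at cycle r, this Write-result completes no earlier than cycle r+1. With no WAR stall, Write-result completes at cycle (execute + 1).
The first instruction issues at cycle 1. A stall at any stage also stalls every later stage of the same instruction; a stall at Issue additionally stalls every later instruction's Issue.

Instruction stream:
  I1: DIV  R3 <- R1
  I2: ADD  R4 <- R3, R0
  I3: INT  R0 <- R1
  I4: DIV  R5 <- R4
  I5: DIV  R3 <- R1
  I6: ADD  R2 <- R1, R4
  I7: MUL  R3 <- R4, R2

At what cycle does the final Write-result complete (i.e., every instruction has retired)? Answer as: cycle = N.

I1: IS=1 RO=2 EX=10 WR=11
I2: IS=2 RO=12 EX=14 WR=15  [RAW R3: wait I1 write@11]
I3: IS=3 RO=4 EX=5 WR=13  [WAR R0: wait I2 read@12]
I4: IS=12 RO=16 EX=24 WR=25  [struct: DIV busy until I1 writes@11; RAW R4: wait I2 write@15]
I5: IS=26 RO=27 EX=35 WR=36  [struct: DIV busy until I4 writes@25]
I6: IS=27 RO=28 EX=30 WR=31
I7: IS=37 RO=38 EX=42 WR=43  [WAW R3: wait I5 write@36]

cycle = 43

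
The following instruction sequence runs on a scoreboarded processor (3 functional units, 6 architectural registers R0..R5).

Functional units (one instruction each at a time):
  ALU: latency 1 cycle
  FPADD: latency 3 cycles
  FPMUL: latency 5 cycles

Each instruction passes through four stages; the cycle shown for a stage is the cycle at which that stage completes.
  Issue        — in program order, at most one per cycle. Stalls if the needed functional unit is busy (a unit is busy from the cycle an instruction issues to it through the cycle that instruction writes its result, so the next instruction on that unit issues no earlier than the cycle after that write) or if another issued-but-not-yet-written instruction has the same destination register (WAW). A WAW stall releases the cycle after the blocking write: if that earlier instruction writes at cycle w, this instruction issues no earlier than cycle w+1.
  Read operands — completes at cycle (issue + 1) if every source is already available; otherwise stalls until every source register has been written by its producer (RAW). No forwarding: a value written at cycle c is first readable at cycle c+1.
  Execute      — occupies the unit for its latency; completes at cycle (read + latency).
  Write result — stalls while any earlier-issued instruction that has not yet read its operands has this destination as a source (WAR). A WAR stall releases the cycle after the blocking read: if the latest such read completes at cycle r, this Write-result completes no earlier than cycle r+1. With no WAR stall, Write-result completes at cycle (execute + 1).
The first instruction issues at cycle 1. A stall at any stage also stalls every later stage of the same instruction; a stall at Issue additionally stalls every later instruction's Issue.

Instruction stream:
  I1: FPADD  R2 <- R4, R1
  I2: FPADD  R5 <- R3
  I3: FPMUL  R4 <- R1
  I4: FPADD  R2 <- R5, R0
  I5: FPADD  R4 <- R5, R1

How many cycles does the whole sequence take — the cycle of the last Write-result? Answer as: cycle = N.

cycle = 24

  I1 | 1 | 2 | 5 | 6
  I2 | 7 | 8 | 11 | 12   struct: FPADD busy until I1 writes@6
  I3 | 8 | 9 | 14 | 15
  I4 | 13 | 14 | 17 | 18   struct: FPADD busy until I2 writes@12
  I5 | 19 | 20 | 23 | 24   struct: FPADD busy until I4 writes@18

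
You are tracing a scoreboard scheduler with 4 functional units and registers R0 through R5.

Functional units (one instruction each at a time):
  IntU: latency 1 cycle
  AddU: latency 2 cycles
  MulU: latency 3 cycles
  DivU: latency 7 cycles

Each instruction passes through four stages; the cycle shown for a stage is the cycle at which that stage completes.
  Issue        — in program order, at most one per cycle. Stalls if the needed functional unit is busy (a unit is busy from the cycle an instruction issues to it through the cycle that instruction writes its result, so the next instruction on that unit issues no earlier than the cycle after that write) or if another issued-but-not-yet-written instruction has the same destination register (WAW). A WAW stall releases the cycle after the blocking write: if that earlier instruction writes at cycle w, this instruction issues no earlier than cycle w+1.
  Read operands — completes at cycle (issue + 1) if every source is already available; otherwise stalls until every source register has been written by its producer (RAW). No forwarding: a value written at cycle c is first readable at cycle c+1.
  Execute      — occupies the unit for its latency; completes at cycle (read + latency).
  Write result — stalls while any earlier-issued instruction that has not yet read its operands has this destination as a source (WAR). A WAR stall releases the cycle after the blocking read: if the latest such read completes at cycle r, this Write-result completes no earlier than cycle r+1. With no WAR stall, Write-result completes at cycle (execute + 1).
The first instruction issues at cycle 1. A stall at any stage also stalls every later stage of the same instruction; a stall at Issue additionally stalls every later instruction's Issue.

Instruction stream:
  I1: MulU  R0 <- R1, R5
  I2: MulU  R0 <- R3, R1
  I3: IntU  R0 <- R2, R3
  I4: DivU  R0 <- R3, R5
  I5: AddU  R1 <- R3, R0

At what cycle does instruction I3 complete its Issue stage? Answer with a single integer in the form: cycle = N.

cycle = 13

  I1 | 1 | 2 | 5 | 6
  I2 | 7 | 8 | 11 | 12   struct: MulU busy until I1 writes@6
  I3 | 13 | 14 | 15 | 16   WAW R0: wait I2 write@12
  I4 | 17 | 18 | 25 | 26   WAW R0: wait I3 write@16
  I5 | 18 | 27 | 29 | 30   RAW R0: wait I4 write@26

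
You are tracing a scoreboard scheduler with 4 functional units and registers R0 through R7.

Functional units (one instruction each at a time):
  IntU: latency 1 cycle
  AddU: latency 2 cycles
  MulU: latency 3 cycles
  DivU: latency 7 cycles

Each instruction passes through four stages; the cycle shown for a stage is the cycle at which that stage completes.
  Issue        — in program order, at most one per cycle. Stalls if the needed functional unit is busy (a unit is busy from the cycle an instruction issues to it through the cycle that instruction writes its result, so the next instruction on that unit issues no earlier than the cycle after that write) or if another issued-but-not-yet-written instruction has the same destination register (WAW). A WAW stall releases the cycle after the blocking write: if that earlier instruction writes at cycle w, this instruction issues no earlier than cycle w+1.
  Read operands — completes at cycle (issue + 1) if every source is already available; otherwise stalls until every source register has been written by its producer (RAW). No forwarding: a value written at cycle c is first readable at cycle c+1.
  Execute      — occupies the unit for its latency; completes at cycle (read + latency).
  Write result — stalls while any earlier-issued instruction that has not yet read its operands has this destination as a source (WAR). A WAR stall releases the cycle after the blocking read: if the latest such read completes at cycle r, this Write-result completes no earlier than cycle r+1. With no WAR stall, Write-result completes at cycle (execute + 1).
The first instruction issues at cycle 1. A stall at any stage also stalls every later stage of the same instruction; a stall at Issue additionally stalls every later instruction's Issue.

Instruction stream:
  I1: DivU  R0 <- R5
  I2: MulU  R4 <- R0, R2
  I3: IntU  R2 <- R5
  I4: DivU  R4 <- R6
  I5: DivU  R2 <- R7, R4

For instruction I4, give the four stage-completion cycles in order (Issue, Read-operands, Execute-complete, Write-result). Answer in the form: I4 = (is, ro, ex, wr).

I4 = (16, 17, 24, 25)

[1] I1→DivU
[2] I1 RO · I2→MulU
[3] I3→IntU
[4] I3 RO
[5] I3 EX
[9] I1 EX
[10] I1 WR R0
[11] I2 RO
[12] I3 WR R2
[14] I2 EX
[15] I2 WR R4
[16] I4→DivU
[17] I4 RO
[24] I4 EX
[25] I4 WR R4
[26] I5→DivU
[27] I5 RO
[34] I5 EX
[35] I5 WR R2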